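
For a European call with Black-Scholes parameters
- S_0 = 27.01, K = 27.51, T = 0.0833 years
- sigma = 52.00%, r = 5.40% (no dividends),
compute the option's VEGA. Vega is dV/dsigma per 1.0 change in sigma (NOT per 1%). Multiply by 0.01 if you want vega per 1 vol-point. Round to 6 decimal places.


d1 = -0.0172043521; d2 = -0.1672853968
phi(d1) = 0.3988832434; exp(-qT) = 1.0000000000; exp(-rT) = 0.9955119017
Vega = S * exp(-qT) * phi(d1) * sqrt(T) = 27.0100 * 1.0000000000 * 0.3988832434 * 0.2886173938 = 3.109517

Answer: Vega = 3.109517


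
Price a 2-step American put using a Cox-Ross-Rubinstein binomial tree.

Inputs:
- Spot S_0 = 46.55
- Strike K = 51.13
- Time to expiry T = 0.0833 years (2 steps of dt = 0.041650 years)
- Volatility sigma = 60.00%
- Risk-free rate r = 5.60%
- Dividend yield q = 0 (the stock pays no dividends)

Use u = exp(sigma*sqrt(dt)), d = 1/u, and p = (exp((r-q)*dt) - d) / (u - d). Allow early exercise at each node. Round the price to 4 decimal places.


dt = T/N = 0.041650
u = exp(sigma*sqrt(dt)) = 1.130263; d = 1/u = 0.884750
p = (exp((r-q)*dt) - d) / (u - d) = 0.478937
Discount per step: exp(-r*dt) = 0.997670
Stock lattice S(k, i) with i counting down-moves:
  k=0: S(0,0) = 46.5500
  k=1: S(1,0) = 52.6137; S(1,1) = 41.1851
  k=2: S(2,0) = 59.4673; S(2,1) = 46.5500; S(2,2) = 36.4385
Terminal payoffs V(N, i) = max(K - S_T, 0):
  V(2,0) = 0.000000; V(2,1) = 4.580000; V(2,2) = 14.691459
Backward induction: V(k, i) = exp(-r*dt) * [p * V(k+1, i) + (1-p) * V(k+1, i+1)]; then take max(V_cont, immediate exercise) for American.
  V(1,0) = exp(-r*dt) * [p*0.000000 + (1-p)*4.580000] = 2.380909; exercise = 0.000000; V(1,0) = max -> 2.380909
  V(1,1) = exp(-r*dt) * [p*4.580000 + (1-p)*14.691459] = 9.825764; exercise = 9.944880; V(1,1) = max -> 9.944880
  V(0,0) = exp(-r*dt) * [p*2.380909 + (1-p)*9.944880] = 6.307487; exercise = 4.580000; V(0,0) = max -> 6.307487

Answer: Price = V(0,0) = 6.3075


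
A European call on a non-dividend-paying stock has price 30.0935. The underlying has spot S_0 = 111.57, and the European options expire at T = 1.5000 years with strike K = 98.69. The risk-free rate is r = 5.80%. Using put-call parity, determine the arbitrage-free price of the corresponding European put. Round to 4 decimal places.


Answer: Put price = 8.9904

Derivation:
Put-call parity: C - P = S_0 * exp(-qT) - K * exp(-rT).
S_0 * exp(-qT) = 111.5700 * 1.00000000 = 111.57000000
K * exp(-rT) = 98.6900 * 0.91667710 = 90.46686257
P = C - S*exp(-qT) + K*exp(-rT)
P = 30.0935 - 111.57000000 + 90.46686257 = 8.9904


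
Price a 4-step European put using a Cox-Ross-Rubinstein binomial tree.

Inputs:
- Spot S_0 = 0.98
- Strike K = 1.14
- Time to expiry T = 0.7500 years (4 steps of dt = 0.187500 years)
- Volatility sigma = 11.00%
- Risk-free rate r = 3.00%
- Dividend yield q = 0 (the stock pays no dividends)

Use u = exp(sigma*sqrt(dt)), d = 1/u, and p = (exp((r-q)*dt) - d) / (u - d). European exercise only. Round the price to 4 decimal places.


dt = T/N = 0.187500
u = exp(sigma*sqrt(dt)) = 1.048784; d = 1/u = 0.953485
p = (exp((r-q)*dt) - d) / (u - d) = 0.547286
Discount per step: exp(-r*dt) = 0.994391
Stock lattice S(k, i) with i counting down-moves:
  k=0: S(0,0) = 0.9800
  k=1: S(1,0) = 1.0278; S(1,1) = 0.9344
  k=2: S(2,0) = 1.0779; S(2,1) = 0.9800; S(2,2) = 0.8910
  k=3: S(3,0) = 1.1305; S(3,1) = 1.0278; S(3,2) = 0.9344; S(3,3) = 0.8495
  k=4: S(4,0) = 1.1857; S(4,1) = 1.0779; S(4,2) = 0.9800; S(4,3) = 0.8910; S(4,4) = 0.8100
Terminal payoffs V(N, i) = max(K - S_T, 0):
  V(4,0) = 0.000000; V(4,1) = 0.062051; V(4,2) = 0.160000; V(4,3) = 0.249049; V(4,4) = 0.330006
Backward induction: V(k, i) = exp(-r*dt) * [p * V(k+1, i) + (1-p) * V(k+1, i+1)].
  V(3,0) = exp(-r*dt) * [p*0.000000 + (1-p)*0.062051] = 0.027934
  V(3,1) = exp(-r*dt) * [p*0.062051 + (1-p)*0.160000] = 0.105797
  V(3,2) = exp(-r*dt) * [p*0.160000 + (1-p)*0.249049] = 0.199190
  V(3,3) = exp(-r*dt) * [p*0.249049 + (1-p)*0.330006] = 0.284097
  V(2,0) = exp(-r*dt) * [p*0.027934 + (1-p)*0.105797] = 0.062829
  V(2,1) = exp(-r*dt) * [p*0.105797 + (1-p)*0.199190] = 0.147247
  V(2,2) = exp(-r*dt) * [p*0.199190 + (1-p)*0.284097] = 0.236296
  V(1,0) = exp(-r*dt) * [p*0.062829 + (1-p)*0.147247] = 0.100480
  V(1,1) = exp(-r*dt) * [p*0.147247 + (1-p)*0.236296] = 0.186508
  V(0,0) = exp(-r*dt) * [p*0.100480 + (1-p)*0.186508] = 0.138644

Answer: Price = V(0,0) = 0.1386


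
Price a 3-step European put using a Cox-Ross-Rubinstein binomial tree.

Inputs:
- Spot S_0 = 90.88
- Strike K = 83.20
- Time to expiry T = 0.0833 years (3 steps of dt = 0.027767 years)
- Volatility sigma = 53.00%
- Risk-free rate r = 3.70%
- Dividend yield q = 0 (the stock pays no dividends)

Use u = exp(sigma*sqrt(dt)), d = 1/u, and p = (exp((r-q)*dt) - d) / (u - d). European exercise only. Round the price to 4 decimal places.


dt = T/N = 0.027767
u = exp(sigma*sqrt(dt)) = 1.092333; d = 1/u = 0.915472
p = (exp((r-q)*dt) - d) / (u - d) = 0.483747
Discount per step: exp(-r*dt) = 0.998973
Stock lattice S(k, i) with i counting down-moves:
  k=0: S(0,0) = 90.8800
  k=1: S(1,0) = 99.2712; S(1,1) = 83.1981
  k=2: S(2,0) = 108.4372; S(2,1) = 90.8800; S(2,2) = 76.1655
  k=3: S(3,0) = 118.4495; S(3,1) = 99.2712; S(3,2) = 83.1981; S(3,3) = 69.7274
Terminal payoffs V(N, i) = max(K - S_T, 0):
  V(3,0) = 0.000000; V(3,1) = 0.000000; V(3,2) = 0.001918; V(3,3) = 13.472627
Backward induction: V(k, i) = exp(-r*dt) * [p * V(k+1, i) + (1-p) * V(k+1, i+1)].
  V(2,0) = exp(-r*dt) * [p*0.000000 + (1-p)*0.000000] = 0.000000
  V(2,1) = exp(-r*dt) * [p*0.000000 + (1-p)*0.001918] = 0.000989
  V(2,2) = exp(-r*dt) * [p*0.001918 + (1-p)*13.472627] = 6.949065
  V(1,0) = exp(-r*dt) * [p*0.000000 + (1-p)*0.000989] = 0.000510
  V(1,1) = exp(-r*dt) * [p*0.000989 + (1-p)*6.949065] = 3.584268
  V(0,0) = exp(-r*dt) * [p*0.000510 + (1-p)*3.584268] = 1.848735

Answer: Price = V(0,0) = 1.8487


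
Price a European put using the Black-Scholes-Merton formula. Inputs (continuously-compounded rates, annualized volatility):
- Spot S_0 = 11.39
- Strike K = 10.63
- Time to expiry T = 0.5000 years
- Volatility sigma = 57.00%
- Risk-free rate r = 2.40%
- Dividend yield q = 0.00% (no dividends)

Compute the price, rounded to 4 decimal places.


Answer: Price = 1.3396

Derivation:
d1 = (ln(S/K) + (r - q + 0.5*sigma^2) * T) / (sigma * sqrt(T)) = 0.40263053
d2 = d1 - sigma * sqrt(T) = -0.00042033
exp(-rT) = 0.98807171; exp(-qT) = 1.00000000
P = K * exp(-rT) * N(-d2) - S_0 * exp(-qT) * N(-d1)
N(-d1) = 0.34361002; N(-d2) = 0.50016769
P = 10.6300 * 0.98807171 * 0.50016769 - 11.3900 * 1.00000000 * 0.34361002 = 1.3396


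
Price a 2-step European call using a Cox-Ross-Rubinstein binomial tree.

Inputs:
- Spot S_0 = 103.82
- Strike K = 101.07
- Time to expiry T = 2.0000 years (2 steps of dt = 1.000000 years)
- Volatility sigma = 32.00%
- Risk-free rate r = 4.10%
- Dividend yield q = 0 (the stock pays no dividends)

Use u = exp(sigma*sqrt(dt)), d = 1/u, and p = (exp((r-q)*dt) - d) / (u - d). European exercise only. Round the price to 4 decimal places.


dt = T/N = 1.000000
u = exp(sigma*sqrt(dt)) = 1.377128; d = 1/u = 0.726149
p = (exp((r-q)*dt) - d) / (u - d) = 0.484967
Discount per step: exp(-r*dt) = 0.959829
Stock lattice S(k, i) with i counting down-moves:
  k=0: S(0,0) = 103.8200
  k=1: S(1,0) = 142.9734; S(1,1) = 75.3888
  k=2: S(2,0) = 196.8926; S(2,1) = 103.8200; S(2,2) = 54.7435
Terminal payoffs V(N, i) = max(S_T - K, 0):
  V(2,0) = 95.822645; V(2,1) = 2.750000; V(2,2) = 0.000000
Backward induction: V(k, i) = exp(-r*dt) * [p * V(k+1, i) + (1-p) * V(k+1, i+1)].
  V(1,0) = exp(-r*dt) * [p*95.822645 + (1-p)*2.750000] = 45.963474
  V(1,1) = exp(-r*dt) * [p*2.750000 + (1-p)*0.000000] = 1.280084
  V(0,0) = exp(-r*dt) * [p*45.963474 + (1-p)*1.280084] = 22.028122

Answer: Price = V(0,0) = 22.0281


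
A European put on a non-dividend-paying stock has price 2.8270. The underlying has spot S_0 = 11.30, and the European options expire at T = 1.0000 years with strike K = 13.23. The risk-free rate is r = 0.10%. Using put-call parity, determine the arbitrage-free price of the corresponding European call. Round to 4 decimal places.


Answer: Call price = 0.9102

Derivation:
Put-call parity: C - P = S_0 * exp(-qT) - K * exp(-rT).
S_0 * exp(-qT) = 11.3000 * 1.00000000 = 11.30000000
K * exp(-rT) = 13.2300 * 0.99900050 = 13.21677661
C = P + S*exp(-qT) - K*exp(-rT)
C = 2.8270 + 11.30000000 - 13.21677661 = 0.9102


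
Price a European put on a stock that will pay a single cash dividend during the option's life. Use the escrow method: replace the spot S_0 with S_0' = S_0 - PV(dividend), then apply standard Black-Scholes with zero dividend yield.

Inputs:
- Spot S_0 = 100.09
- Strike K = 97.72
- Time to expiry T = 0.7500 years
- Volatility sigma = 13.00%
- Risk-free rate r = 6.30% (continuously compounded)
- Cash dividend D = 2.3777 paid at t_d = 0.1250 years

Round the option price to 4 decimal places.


Answer: Price = 2.3986

Derivation:
PV(D) = D * exp(-r * t_d) = 2.3777 * 0.99215593 = 2.35904915
S_0' = S_0 - PV(D) = 100.0900 - 2.35904915 = 97.73095085
d1 = (ln(S_0'/K) + (r + sigma^2/2)*T) / (sigma*sqrt(T)) = 0.47697621
d2 = d1 - sigma*sqrt(T) = 0.36439291
exp(-rT) = 0.95384891
N(-d1) = 0.31668953; N(-d2) = 0.35778231
P = K * exp(-rT) * N(-d2) - S_0' * N(-d1) = 97.7200 * 0.95384891 * 0.35778231 - 97.73095085 * 0.31668953 = 2.3986


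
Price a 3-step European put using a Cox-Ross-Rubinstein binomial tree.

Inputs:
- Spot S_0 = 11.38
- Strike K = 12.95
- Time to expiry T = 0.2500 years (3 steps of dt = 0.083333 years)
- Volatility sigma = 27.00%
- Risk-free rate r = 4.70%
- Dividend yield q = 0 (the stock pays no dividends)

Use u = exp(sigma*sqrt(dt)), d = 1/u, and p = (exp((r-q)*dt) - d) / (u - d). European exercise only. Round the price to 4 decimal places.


dt = T/N = 0.083333
u = exp(sigma*sqrt(dt)) = 1.081060; d = 1/u = 0.925018
p = (exp((r-q)*dt) - d) / (u - d) = 0.505674
Discount per step: exp(-r*dt) = 0.996091
Stock lattice S(k, i) with i counting down-moves:
  k=0: S(0,0) = 11.3800
  k=1: S(1,0) = 12.3025; S(1,1) = 10.5267
  k=2: S(2,0) = 13.2997; S(2,1) = 11.3800; S(2,2) = 9.7374
  k=3: S(3,0) = 14.3778; S(3,1) = 12.3025; S(3,2) = 10.5267; S(3,3) = 9.0073
Terminal payoffs V(N, i) = max(K - S_T, 0):
  V(3,0) = 0.000000; V(3,1) = 0.647534; V(3,2) = 2.423297; V(3,3) = 3.942743
Backward induction: V(k, i) = exp(-r*dt) * [p * V(k+1, i) + (1-p) * V(k+1, i+1)].
  V(2,0) = exp(-r*dt) * [p*0.000000 + (1-p)*0.647534] = 0.318842
  V(2,1) = exp(-r*dt) * [p*0.647534 + (1-p)*2.423297] = 1.519378
  V(2,2) = exp(-r*dt) * [p*2.423297 + (1-p)*3.942743] = 3.161991
  V(1,0) = exp(-r*dt) * [p*0.318842 + (1-p)*1.519378] = 0.908733
  V(1,1) = exp(-r*dt) * [p*1.519378 + (1-p)*3.161991] = 2.322252
  V(0,0) = exp(-r*dt) * [p*0.908733 + (1-p)*2.322252] = 1.601189

Answer: Price = V(0,0) = 1.6012


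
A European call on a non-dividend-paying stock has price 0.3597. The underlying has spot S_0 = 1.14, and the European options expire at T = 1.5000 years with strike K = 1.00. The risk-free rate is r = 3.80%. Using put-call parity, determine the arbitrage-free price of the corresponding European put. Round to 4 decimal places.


Put-call parity: C - P = S_0 * exp(-qT) - K * exp(-rT).
S_0 * exp(-qT) = 1.1400 * 1.00000000 = 1.14000000
K * exp(-rT) = 1.0000 * 0.94459407 = 0.94459407
P = C - S*exp(-qT) + K*exp(-rT)
P = 0.3597 - 1.14000000 + 0.94459407 = 0.1643

Answer: Put price = 0.1643


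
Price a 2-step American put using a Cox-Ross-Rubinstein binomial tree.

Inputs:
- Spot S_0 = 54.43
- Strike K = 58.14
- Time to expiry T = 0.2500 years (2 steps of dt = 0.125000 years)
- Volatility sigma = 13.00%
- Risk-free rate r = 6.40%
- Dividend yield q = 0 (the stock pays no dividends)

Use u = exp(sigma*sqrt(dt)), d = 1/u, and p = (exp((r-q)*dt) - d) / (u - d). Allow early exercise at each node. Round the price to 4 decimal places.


dt = T/N = 0.125000
u = exp(sigma*sqrt(dt)) = 1.047035; d = 1/u = 0.955078
p = (exp((r-q)*dt) - d) / (u - d) = 0.575858
Discount per step: exp(-r*dt) = 0.992032
Stock lattice S(k, i) with i counting down-moves:
  k=0: S(0,0) = 54.4300
  k=1: S(1,0) = 56.9901; S(1,1) = 51.9849
  k=2: S(2,0) = 59.6706; S(2,1) = 54.4300; S(2,2) = 49.6497
Terminal payoffs V(N, i) = max(K - S_T, 0):
  V(2,0) = 0.000000; V(2,1) = 3.710000; V(2,2) = 8.490338
Backward induction: V(k, i) = exp(-r*dt) * [p * V(k+1, i) + (1-p) * V(k+1, i+1)]; then take max(V_cont, immediate exercise) for American.
  V(1,0) = exp(-r*dt) * [p*0.000000 + (1-p)*3.710000] = 1.561027; exercise = 1.149909; V(1,0) = max -> 1.561027
  V(1,1) = exp(-r*dt) * [p*3.710000 + (1-p)*8.490338] = 5.691823; exercise = 6.155088; V(1,1) = max -> 6.155088
  V(0,0) = exp(-r*dt) * [p*1.561027 + (1-p)*6.155088] = 3.481595; exercise = 3.710000; V(0,0) = max -> 3.710000

Answer: Price = V(0,0) = 3.7100


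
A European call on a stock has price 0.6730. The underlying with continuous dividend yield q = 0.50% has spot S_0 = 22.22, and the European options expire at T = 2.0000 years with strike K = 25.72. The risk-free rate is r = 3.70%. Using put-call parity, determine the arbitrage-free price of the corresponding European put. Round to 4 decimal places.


Answer: Put price = 2.5595

Derivation:
Put-call parity: C - P = S_0 * exp(-qT) - K * exp(-rT).
S_0 * exp(-qT) = 22.2200 * 0.99004983 = 21.99890731
K * exp(-rT) = 25.7200 * 0.92867169 = 23.88543597
P = C - S*exp(-qT) + K*exp(-rT)
P = 0.6730 - 21.99890731 + 23.88543597 = 2.5595


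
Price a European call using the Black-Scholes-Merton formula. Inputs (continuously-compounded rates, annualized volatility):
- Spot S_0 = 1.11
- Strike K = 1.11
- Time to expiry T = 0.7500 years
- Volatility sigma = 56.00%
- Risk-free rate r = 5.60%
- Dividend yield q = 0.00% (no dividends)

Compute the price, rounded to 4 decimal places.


Answer: Price = 0.2319

Derivation:
d1 = (ln(S/K) + (r - q + 0.5*sigma^2) * T) / (sigma * sqrt(T)) = 0.32908965
d2 = d1 - sigma * sqrt(T) = -0.15588457
exp(-rT) = 0.95886978; exp(-qT) = 1.00000000
C = S_0 * exp(-qT) * N(d1) - K * exp(-rT) * N(d2)
N(d1) = 0.62895604; N(d2) = 0.43806200
C = 1.1100 * 1.00000000 * 0.62895604 - 1.1100 * 0.95886978 * 0.43806200 = 0.2319


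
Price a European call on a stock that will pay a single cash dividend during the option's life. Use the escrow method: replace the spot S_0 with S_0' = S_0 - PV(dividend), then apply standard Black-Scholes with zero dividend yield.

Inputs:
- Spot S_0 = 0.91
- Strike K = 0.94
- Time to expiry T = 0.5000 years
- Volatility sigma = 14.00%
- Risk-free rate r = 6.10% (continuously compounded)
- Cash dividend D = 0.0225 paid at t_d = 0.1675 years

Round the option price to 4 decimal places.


Answer: Price = 0.0248

Derivation:
PV(D) = D * exp(-r * t_d) = 0.0225 * 0.98983452 = 0.02227128
S_0' = S_0 - PV(D) = 0.9100 - 0.02227128 = 0.88772872
d1 = (ln(S_0'/K) + (r + sigma^2/2)*T) / (sigma*sqrt(T)) = -0.22035135
d2 = d1 - sigma*sqrt(T) = -0.31934630
exp(-rT) = 0.96996043
N(d1) = 0.41279877; N(d2) = 0.37473196
C = S_0' * N(d1) - K * exp(-rT) * N(d2) = 0.88772872 * 0.41279877 - 0.9400 * 0.96996043 * 0.37473196 = 0.0248


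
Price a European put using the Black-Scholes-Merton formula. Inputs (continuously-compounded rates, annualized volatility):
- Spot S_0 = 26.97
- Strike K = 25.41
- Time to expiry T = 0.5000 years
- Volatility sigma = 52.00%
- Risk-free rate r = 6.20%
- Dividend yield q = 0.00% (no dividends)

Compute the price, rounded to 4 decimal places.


d1 = (ln(S/K) + (r - q + 0.5*sigma^2) * T) / (sigma * sqrt(T)) = 0.43019925
d2 = d1 - sigma * sqrt(T) = 0.06250372
exp(-rT) = 0.96947557; exp(-qT) = 1.00000000
P = K * exp(-rT) * N(-d2) - S_0 * exp(-qT) * N(-d1)
N(-d1) = 0.33352535; N(-d2) = 0.47508085
P = 25.4100 * 0.96947557 * 0.47508085 - 26.9700 * 1.00000000 * 0.33352535 = 2.7081

Answer: Price = 2.7081


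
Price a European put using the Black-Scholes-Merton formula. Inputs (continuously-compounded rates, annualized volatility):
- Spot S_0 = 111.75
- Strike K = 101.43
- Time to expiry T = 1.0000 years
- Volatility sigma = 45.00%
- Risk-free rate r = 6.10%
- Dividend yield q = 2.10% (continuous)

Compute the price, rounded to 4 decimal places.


Answer: Price = 12.0559

Derivation:
d1 = (ln(S/K) + (r - q + 0.5*sigma^2) * T) / (sigma * sqrt(T)) = 0.52921184
d2 = d1 - sigma * sqrt(T) = 0.07921184
exp(-rT) = 0.94082324; exp(-qT) = 0.97921896
P = K * exp(-rT) * N(-d2) - S_0 * exp(-qT) * N(-d1)
N(-d1) = 0.29832925; N(-d2) = 0.46843206
P = 101.4300 * 0.94082324 * 0.46843206 - 111.7500 * 0.97921896 * 0.29832925 = 12.0559


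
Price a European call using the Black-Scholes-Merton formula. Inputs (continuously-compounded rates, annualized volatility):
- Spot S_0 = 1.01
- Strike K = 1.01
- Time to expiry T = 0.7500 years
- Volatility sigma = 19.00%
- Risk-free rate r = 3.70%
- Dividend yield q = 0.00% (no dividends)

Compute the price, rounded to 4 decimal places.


Answer: Price = 0.0801

Derivation:
d1 = (ln(S/K) + (r - q + 0.5*sigma^2) * T) / (sigma * sqrt(T)) = 0.25091947
d2 = d1 - sigma * sqrt(T) = 0.08637464
exp(-rT) = 0.97263149; exp(-qT) = 1.00000000
C = S_0 * exp(-qT) * N(d1) - K * exp(-rT) * N(d2)
N(d1) = 0.59906181; N(d2) = 0.53441570
C = 1.0100 * 1.00000000 * 0.59906181 - 1.0100 * 0.97263149 * 0.53441570 = 0.0801


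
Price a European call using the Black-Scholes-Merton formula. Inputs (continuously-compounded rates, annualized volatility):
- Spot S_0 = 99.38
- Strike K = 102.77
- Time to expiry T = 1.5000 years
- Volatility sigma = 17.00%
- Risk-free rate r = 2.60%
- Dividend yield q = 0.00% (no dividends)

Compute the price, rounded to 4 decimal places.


Answer: Price = 8.4907

Derivation:
d1 = (ln(S/K) + (r - q + 0.5*sigma^2) * T) / (sigma * sqrt(T)) = 0.13031480
d2 = d1 - sigma * sqrt(T) = -0.07789183
exp(-rT) = 0.96175071; exp(-qT) = 1.00000000
C = S_0 * exp(-qT) * N(d1) - K * exp(-rT) * N(d2)
N(d1) = 0.55184131; N(d2) = 0.46895705
C = 99.3800 * 1.00000000 * 0.55184131 - 102.7700 * 0.96175071 * 0.46895705 = 8.4907


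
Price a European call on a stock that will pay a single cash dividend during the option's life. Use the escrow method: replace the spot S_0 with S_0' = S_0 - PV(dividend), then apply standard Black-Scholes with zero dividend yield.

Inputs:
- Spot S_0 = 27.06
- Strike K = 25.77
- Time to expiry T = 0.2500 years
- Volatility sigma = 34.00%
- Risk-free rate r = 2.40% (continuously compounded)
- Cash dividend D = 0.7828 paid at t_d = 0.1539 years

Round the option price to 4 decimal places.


Answer: Price = 2.1096

Derivation:
PV(D) = D * exp(-r * t_d) = 0.7828 * 0.99631321 = 0.77991398
S_0' = S_0 - PV(D) = 27.0600 - 0.77991398 = 26.28008602
d1 = (ln(S_0'/K) + (r + sigma^2/2)*T) / (sigma*sqrt(T)) = 0.23559084
d2 = d1 - sigma*sqrt(T) = 0.06559084
exp(-rT) = 0.99401796
N(d1) = 0.59312491; N(d2) = 0.52614821
C = S_0' * N(d1) - K * exp(-rT) * N(d2) = 26.28008602 * 0.59312491 - 25.7700 * 0.99401796 * 0.52614821 = 2.1096


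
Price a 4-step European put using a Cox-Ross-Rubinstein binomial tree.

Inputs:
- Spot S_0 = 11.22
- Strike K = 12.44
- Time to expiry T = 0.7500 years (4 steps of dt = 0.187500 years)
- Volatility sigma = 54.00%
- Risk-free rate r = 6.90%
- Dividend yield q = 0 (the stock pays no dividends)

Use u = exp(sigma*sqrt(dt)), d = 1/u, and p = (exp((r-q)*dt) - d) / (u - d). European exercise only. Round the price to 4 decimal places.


Answer: Price = V(0,0) = 2.4772

Derivation:
dt = T/N = 0.187500
u = exp(sigma*sqrt(dt)) = 1.263426; d = 1/u = 0.791499
p = (exp((r-q)*dt) - d) / (u - d) = 0.469400
Discount per step: exp(-r*dt) = 0.987146
Stock lattice S(k, i) with i counting down-moves:
  k=0: S(0,0) = 11.2200
  k=1: S(1,0) = 14.1756; S(1,1) = 8.8806
  k=2: S(2,0) = 17.9099; S(2,1) = 11.2200; S(2,2) = 7.0290
  k=3: S(3,0) = 22.6278; S(3,1) = 14.1756; S(3,2) = 8.8806; S(3,3) = 5.5634
  k=4: S(4,0) = 28.5885; S(4,1) = 17.9099; S(4,2) = 11.2200; S(4,3) = 7.0290; S(4,4) = 4.4035
Terminal payoffs V(N, i) = max(K - S_T, 0):
  V(4,0) = 0.000000; V(4,1) = 0.000000; V(4,2) = 1.220000; V(4,3) = 5.411002; V(4,4) = 8.036541
Backward induction: V(k, i) = exp(-r*dt) * [p * V(k+1, i) + (1-p) * V(k+1, i+1)].
  V(3,0) = exp(-r*dt) * [p*0.000000 + (1-p)*0.000000] = 0.000000
  V(3,1) = exp(-r*dt) * [p*0.000000 + (1-p)*1.220000] = 0.639010
  V(3,2) = exp(-r*dt) * [p*1.220000 + (1-p)*5.411002] = 3.399477
  V(3,3) = exp(-r*dt) * [p*5.411002 + (1-p)*8.036541] = 6.716650
  V(2,0) = exp(-r*dt) * [p*0.000000 + (1-p)*0.639010] = 0.334700
  V(2,1) = exp(-r*dt) * [p*0.639010 + (1-p)*3.399477] = 2.076671
  V(2,2) = exp(-r*dt) * [p*3.399477 + (1-p)*6.716650] = 5.093246
  V(1,0) = exp(-r*dt) * [p*0.334700 + (1-p)*2.076671] = 1.242806
  V(1,1) = exp(-r*dt) * [p*2.076671 + (1-p)*5.093246] = 3.629996
  V(0,0) = exp(-r*dt) * [p*1.242806 + (1-p)*3.629996] = 2.477191


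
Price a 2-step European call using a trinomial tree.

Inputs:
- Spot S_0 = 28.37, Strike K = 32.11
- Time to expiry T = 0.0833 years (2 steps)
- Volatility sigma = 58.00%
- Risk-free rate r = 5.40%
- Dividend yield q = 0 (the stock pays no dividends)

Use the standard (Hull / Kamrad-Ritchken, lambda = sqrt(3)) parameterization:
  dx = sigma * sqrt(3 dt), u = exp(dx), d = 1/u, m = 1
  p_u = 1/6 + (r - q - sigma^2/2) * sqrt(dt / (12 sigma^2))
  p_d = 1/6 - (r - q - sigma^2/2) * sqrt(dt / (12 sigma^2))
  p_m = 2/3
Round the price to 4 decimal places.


Answer: Price = V(0,0) = 0.8136

Derivation:
dt = T/N = 0.041650; dx = sigma*sqrt(3*dt) = 0.205020
u = exp(dx) = 1.227550; d = 1/u = 0.814631
p_u = 0.155067, p_m = 0.666667, p_d = 0.178267
Discount per step: exp(-r*dt) = 0.997753
Stock lattice S(k, j) with j the centered position index:
  k=0: S(0,+0) = 28.3700
  k=1: S(1,-1) = 23.1111; S(1,+0) = 28.3700; S(1,+1) = 34.8256
  k=2: S(2,-2) = 18.8270; S(2,-1) = 23.1111; S(2,+0) = 28.3700; S(2,+1) = 34.8256; S(2,+2) = 42.7501
Terminal payoffs V(N, j) = max(S_T - K, 0):
  V(2,-2) = 0.000000; V(2,-1) = 0.000000; V(2,+0) = 0.000000; V(2,+1) = 2.715581; V(2,+2) = 10.640126
Backward induction: V(k, j) = exp(-r*dt) * [p_u * V(k+1, j+1) + p_m * V(k+1, j) + p_d * V(k+1, j-1)]
  V(1,-1) = exp(-r*dt) * [p_u*0.000000 + p_m*0.000000 + p_d*0.000000] = 0.000000
  V(1,+0) = exp(-r*dt) * [p_u*2.715581 + p_m*0.000000 + p_d*0.000000] = 0.420150
  V(1,+1) = exp(-r*dt) * [p_u*10.640126 + p_m*2.715581 + p_d*0.000000] = 3.452543
  V(0,+0) = exp(-r*dt) * [p_u*3.452543 + p_m*0.420150 + p_d*0.000000] = 0.813643


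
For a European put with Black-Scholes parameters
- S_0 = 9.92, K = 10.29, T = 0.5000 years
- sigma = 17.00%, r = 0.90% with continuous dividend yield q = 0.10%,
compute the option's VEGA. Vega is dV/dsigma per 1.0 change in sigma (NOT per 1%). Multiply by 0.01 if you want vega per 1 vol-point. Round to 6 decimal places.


Answer: Vega = 2.735260

Derivation:
d1 = -0.2112554594; d2 = -0.3314636122
phi(d1) = 0.3901386978; exp(-qT) = 0.9995001250; exp(-rT) = 0.9955101098
Vega = S * exp(-qT) * phi(d1) * sqrt(T) = 9.9200 * 0.9995001250 * 0.3901386978 * 0.7071067812 = 2.735260


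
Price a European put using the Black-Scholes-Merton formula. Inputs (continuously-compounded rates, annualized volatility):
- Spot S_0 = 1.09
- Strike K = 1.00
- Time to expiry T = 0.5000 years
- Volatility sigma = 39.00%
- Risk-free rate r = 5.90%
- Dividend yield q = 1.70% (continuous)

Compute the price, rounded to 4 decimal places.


d1 = (ln(S/K) + (r - q + 0.5*sigma^2) * T) / (sigma * sqrt(T)) = 0.52653236
d2 = d1 - sigma * sqrt(T) = 0.25076072
exp(-rT) = 0.97093088; exp(-qT) = 0.99153602
P = K * exp(-rT) * N(-d2) - S_0 * exp(-qT) * N(-d1)
N(-d1) = 0.29925919; N(-d2) = 0.40099956
P = 1.0000 * 0.97093088 * 0.40099956 - 1.0900 * 0.99153602 * 0.29925919 = 0.0659

Answer: Price = 0.0659


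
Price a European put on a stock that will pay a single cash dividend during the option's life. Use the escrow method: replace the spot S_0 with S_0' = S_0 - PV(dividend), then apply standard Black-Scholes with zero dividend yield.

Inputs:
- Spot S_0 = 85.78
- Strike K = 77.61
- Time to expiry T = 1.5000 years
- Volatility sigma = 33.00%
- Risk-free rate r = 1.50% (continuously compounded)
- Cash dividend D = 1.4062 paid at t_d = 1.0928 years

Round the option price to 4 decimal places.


PV(D) = D * exp(-r * t_d) = 1.4062 * 0.98374162 = 1.38333746
S_0' = S_0 - PV(D) = 85.7800 - 1.38333746 = 84.39666254
d1 = (ln(S_0'/K) + (r + sigma^2/2)*T) / (sigma*sqrt(T)) = 0.46517189
d2 = d1 - sigma*sqrt(T) = 0.06100608
exp(-rT) = 0.97775124
N(-d1) = 0.32090418; N(-d2) = 0.47567718
P = K * exp(-rT) * N(-d2) - S_0' * N(-d1) = 77.6100 * 0.97775124 * 0.47567718 - 84.39666254 * 0.32090418 = 9.0127

Answer: Price = 9.0127


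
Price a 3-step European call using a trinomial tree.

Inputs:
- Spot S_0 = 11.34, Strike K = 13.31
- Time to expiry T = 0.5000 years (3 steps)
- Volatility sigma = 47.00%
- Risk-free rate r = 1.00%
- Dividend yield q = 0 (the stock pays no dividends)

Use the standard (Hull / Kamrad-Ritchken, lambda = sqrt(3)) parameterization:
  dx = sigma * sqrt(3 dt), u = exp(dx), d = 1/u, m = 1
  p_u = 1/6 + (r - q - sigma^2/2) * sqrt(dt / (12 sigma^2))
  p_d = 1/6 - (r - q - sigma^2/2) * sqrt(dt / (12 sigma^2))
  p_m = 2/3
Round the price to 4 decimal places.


Answer: Price = V(0,0) = 0.8950

Derivation:
dt = T/N = 0.166667; dx = sigma*sqrt(3*dt) = 0.332340
u = exp(dx) = 1.394227; d = 1/u = 0.717243
p_u = 0.141479, p_m = 0.666667, p_d = 0.191854
Discount per step: exp(-r*dt) = 0.998335
Stock lattice S(k, j) with j the centered position index:
  k=0: S(0,+0) = 11.3400
  k=1: S(1,-1) = 8.1335; S(1,+0) = 11.3400; S(1,+1) = 15.8105
  k=2: S(2,-2) = 5.8337; S(2,-1) = 8.1335; S(2,+0) = 11.3400; S(2,+1) = 15.8105; S(2,+2) = 22.0435
  k=3: S(3,-3) = 4.1842; S(3,-2) = 5.8337; S(3,-1) = 8.1335; S(3,+0) = 11.3400; S(3,+1) = 15.8105; S(3,+2) = 22.0435; S(3,+3) = 30.7336
Terminal payoffs V(N, j) = max(S_T - K, 0):
  V(3,-3) = 0.000000; V(3,-2) = 0.000000; V(3,-1) = 0.000000; V(3,+0) = 0.000000; V(3,+1) = 2.500535; V(3,+2) = 8.733476; V(3,+3) = 17.423610
Backward induction: V(k, j) = exp(-r*dt) * [p_u * V(k+1, j+1) + p_m * V(k+1, j) + p_d * V(k+1, j-1)]
  V(2,-2) = exp(-r*dt) * [p_u*0.000000 + p_m*0.000000 + p_d*0.000000] = 0.000000
  V(2,-1) = exp(-r*dt) * [p_u*0.000000 + p_m*0.000000 + p_d*0.000000] = 0.000000
  V(2,+0) = exp(-r*dt) * [p_u*2.500535 + p_m*0.000000 + p_d*0.000000] = 0.353184
  V(2,+1) = exp(-r*dt) * [p_u*8.733476 + p_m*2.500535 + p_d*0.000000] = 2.897794
  V(2,+2) = exp(-r*dt) * [p_u*17.423610 + p_m*8.733476 + p_d*2.500535] = 8.752533
  V(1,-1) = exp(-r*dt) * [p_u*0.353184 + p_m*0.000000 + p_d*0.000000] = 0.049885
  V(1,+0) = exp(-r*dt) * [p_u*2.897794 + p_m*0.353184 + p_d*0.000000] = 0.644359
  V(1,+1) = exp(-r*dt) * [p_u*8.752533 + p_m*2.897794 + p_d*0.353184] = 3.232531
  V(0,+0) = exp(-r*dt) * [p_u*3.232531 + p_m*0.644359 + p_d*0.049885] = 0.894986


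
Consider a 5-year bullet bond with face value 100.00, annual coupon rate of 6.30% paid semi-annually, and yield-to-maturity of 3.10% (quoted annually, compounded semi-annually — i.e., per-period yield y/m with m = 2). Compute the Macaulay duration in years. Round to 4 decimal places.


Answer: Macaulay duration = 4.4157 years

Derivation:
Coupon per period c = face * coupon_rate / m = 3.150000
Periods per year m = 2; per-period yield y/m = 0.015500
Number of cashflows N = 10
Cashflows (t years, CF_t, discount factor 1/(1+y/m)^(m*t), PV):
  t = 0.5000: CF_t = 3.150000, DF = 0.984737, PV = 3.101920
  t = 1.0000: CF_t = 3.150000, DF = 0.969706, PV = 3.054574
  t = 1.5000: CF_t = 3.150000, DF = 0.954905, PV = 3.007951
  t = 2.0000: CF_t = 3.150000, DF = 0.940330, PV = 2.962039
  t = 2.5000: CF_t = 3.150000, DF = 0.925977, PV = 2.916829
  t = 3.0000: CF_t = 3.150000, DF = 0.911844, PV = 2.872308
  t = 3.5000: CF_t = 3.150000, DF = 0.897926, PV = 2.828467
  t = 4.0000: CF_t = 3.150000, DF = 0.884220, PV = 2.785295
  t = 4.5000: CF_t = 3.150000, DF = 0.870724, PV = 2.742781
  t = 5.0000: CF_t = 103.150000, DF = 0.857434, PV = 88.444322
Price P = sum_t PV_t = 114.716486
Macaulay numerator sum_t t * PV_t:
  t * PV_t at t = 0.5000: 1.550960
  t * PV_t at t = 1.0000: 3.054574
  t * PV_t at t = 1.5000: 4.511927
  t * PV_t at t = 2.0000: 5.924079
  t * PV_t at t = 2.5000: 7.292072
  t * PV_t at t = 3.0000: 8.616924
  t * PV_t at t = 3.5000: 9.899633
  t * PV_t at t = 4.0000: 11.141178
  t * PV_t at t = 4.5000: 12.342517
  t * PV_t at t = 5.0000: 442.221608
Macaulay duration D = (sum_t t * PV_t) / P = 506.555471 / 114.716486 = 4.415716


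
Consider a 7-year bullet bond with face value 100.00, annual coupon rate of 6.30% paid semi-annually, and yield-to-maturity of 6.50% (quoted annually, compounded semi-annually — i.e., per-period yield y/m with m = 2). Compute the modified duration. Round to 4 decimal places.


Answer: Modified duration = 5.5774

Derivation:
Coupon per period c = face * coupon_rate / m = 3.150000
Periods per year m = 2; per-period yield y/m = 0.032500
Number of cashflows N = 14
Cashflows (t years, CF_t, discount factor 1/(1+y/m)^(m*t), PV):
  t = 0.5000: CF_t = 3.150000, DF = 0.968523, PV = 3.050847
  t = 1.0000: CF_t = 3.150000, DF = 0.938037, PV = 2.954816
  t = 1.5000: CF_t = 3.150000, DF = 0.908510, PV = 2.861807
  t = 2.0000: CF_t = 3.150000, DF = 0.879913, PV = 2.771726
  t = 2.5000: CF_t = 3.150000, DF = 0.852216, PV = 2.684480
  t = 3.0000: CF_t = 3.150000, DF = 0.825391, PV = 2.599981
  t = 3.5000: CF_t = 3.150000, DF = 0.799410, PV = 2.518142
  t = 4.0000: CF_t = 3.150000, DF = 0.774247, PV = 2.438878
  t = 4.5000: CF_t = 3.150000, DF = 0.749876, PV = 2.362109
  t = 5.0000: CF_t = 3.150000, DF = 0.726272, PV = 2.287757
  t = 5.5000: CF_t = 3.150000, DF = 0.703411, PV = 2.215746
  t = 6.0000: CF_t = 3.150000, DF = 0.681270, PV = 2.146001
  t = 6.5000: CF_t = 3.150000, DF = 0.659826, PV = 2.078451
  t = 7.0000: CF_t = 103.150000, DF = 0.639056, PV = 65.918663
Price P = sum_t PV_t = 98.889404
First compute Macaulay numerator sum_t t * PV_t:
  t * PV_t at t = 0.5000: 1.525424
  t * PV_t at t = 1.0000: 2.954816
  t * PV_t at t = 1.5000: 4.292711
  t * PV_t at t = 2.0000: 5.543452
  t * PV_t at t = 2.5000: 6.711201
  t * PV_t at t = 3.0000: 7.799943
  t * PV_t at t = 3.5000: 8.813495
  t * PV_t at t = 4.0000: 9.755512
  t * PV_t at t = 4.5000: 10.629492
  t * PV_t at t = 5.0000: 11.438787
  t * PV_t at t = 5.5000: 12.186601
  t * PV_t at t = 6.0000: 12.876003
  t * PV_t at t = 6.5000: 13.509931
  t * PV_t at t = 7.0000: 461.430638
Macaulay duration D = 569.468006 / 98.889404 = 5.758635
Modified duration = D / (1 + y/m) = 5.758635 / (1 + 0.032500) = 5.577371


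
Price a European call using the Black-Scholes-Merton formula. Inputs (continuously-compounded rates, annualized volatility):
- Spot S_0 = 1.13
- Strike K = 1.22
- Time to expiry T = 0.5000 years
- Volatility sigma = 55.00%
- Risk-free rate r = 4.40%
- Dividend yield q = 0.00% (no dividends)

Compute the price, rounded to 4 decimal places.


d1 = (ln(S/K) + (r - q + 0.5*sigma^2) * T) / (sigma * sqrt(T)) = 0.05397609
d2 = d1 - sigma * sqrt(T) = -0.33493264
exp(-rT) = 0.97824024; exp(-qT) = 1.00000000
C = S_0 * exp(-qT) * N(d1) - K * exp(-rT) * N(d2)
N(d1) = 0.52152289; N(d2) = 0.36883795
C = 1.1300 * 1.00000000 * 0.52152289 - 1.2200 * 0.97824024 * 0.36883795 = 0.1491

Answer: Price = 0.1491


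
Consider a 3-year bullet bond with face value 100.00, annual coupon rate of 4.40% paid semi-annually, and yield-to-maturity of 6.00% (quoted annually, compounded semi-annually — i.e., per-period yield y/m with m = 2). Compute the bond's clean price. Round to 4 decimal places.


Coupon per period c = face * coupon_rate / m = 2.200000
Periods per year m = 2; per-period yield y/m = 0.030000
Number of cashflows N = 6
Cashflows (t years, CF_t, discount factor 1/(1+y/m)^(m*t), PV):
  t = 0.5000: CF_t = 2.200000, DF = 0.970874, PV = 2.135922
  t = 1.0000: CF_t = 2.200000, DF = 0.942596, PV = 2.073711
  t = 1.5000: CF_t = 2.200000, DF = 0.915142, PV = 2.013312
  t = 2.0000: CF_t = 2.200000, DF = 0.888487, PV = 1.954672
  t = 2.5000: CF_t = 2.200000, DF = 0.862609, PV = 1.897739
  t = 3.0000: CF_t = 102.200000, DF = 0.837484, PV = 85.590891
Price P = sum_t PV_t = 95.666247

Answer: Price = 95.6662


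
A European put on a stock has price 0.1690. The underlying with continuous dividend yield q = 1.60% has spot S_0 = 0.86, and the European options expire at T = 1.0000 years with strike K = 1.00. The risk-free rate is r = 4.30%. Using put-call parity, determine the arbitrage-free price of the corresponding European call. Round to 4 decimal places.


Put-call parity: C - P = S_0 * exp(-qT) - K * exp(-rT).
S_0 * exp(-qT) = 0.8600 * 0.98412732 = 0.84634950
K * exp(-rT) = 1.0000 * 0.95791139 = 0.95791139
C = P + S*exp(-qT) - K*exp(-rT)
C = 0.1690 + 0.84634950 - 0.95791139 = 0.0574

Answer: Call price = 0.0574


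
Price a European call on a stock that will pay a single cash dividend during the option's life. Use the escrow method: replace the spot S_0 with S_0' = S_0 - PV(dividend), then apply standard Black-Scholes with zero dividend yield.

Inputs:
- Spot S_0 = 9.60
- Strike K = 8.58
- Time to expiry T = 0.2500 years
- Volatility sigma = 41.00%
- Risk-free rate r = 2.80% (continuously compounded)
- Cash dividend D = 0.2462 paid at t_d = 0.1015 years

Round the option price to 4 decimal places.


PV(D) = D * exp(-r * t_d) = 0.2462 * 0.99716203 = 0.24550129
S_0' = S_0 - PV(D) = 9.6000 - 0.24550129 = 9.35449871
d1 = (ln(S_0'/K) + (r + sigma^2/2)*T) / (sigma*sqrt(T)) = 0.55822419
d2 = d1 - sigma*sqrt(T) = 0.35322419
exp(-rT) = 0.99302444
N(d1) = 0.71165435; N(d2) = 0.63803981
C = S_0' * N(d1) - K * exp(-rT) * N(d2) = 9.35449871 * 0.71165435 - 8.5800 * 0.99302444 * 0.63803981 = 1.2210

Answer: Price = 1.2210


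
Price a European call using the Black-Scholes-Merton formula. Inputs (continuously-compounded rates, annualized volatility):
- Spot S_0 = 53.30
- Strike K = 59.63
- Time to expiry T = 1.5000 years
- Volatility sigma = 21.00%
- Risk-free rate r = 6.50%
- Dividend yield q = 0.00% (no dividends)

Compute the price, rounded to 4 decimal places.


d1 = (ln(S/K) + (r - q + 0.5*sigma^2) * T) / (sigma * sqrt(T)) = 0.07135608
d2 = d1 - sigma * sqrt(T) = -0.18584034
exp(-rT) = 0.90710234; exp(-qT) = 1.00000000
C = S_0 * exp(-qT) * N(d1) - K * exp(-rT) * N(d2)
N(d1) = 0.52844282; N(d2) = 0.42628498
C = 53.3000 * 1.00000000 * 0.52844282 - 59.6300 * 0.90710234 * 0.42628498 = 5.1080

Answer: Price = 5.1080


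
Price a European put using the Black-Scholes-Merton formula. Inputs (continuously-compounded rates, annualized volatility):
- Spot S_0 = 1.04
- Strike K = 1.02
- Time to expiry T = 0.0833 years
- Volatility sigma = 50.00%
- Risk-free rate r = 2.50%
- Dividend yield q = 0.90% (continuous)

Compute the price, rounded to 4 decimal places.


Answer: Price = 0.0491

Derivation:
d1 = (ln(S/K) + (r - q + 0.5*sigma^2) * T) / (sigma * sqrt(T)) = 0.21594946
d2 = d1 - sigma * sqrt(T) = 0.07164077
exp(-rT) = 0.99791967; exp(-qT) = 0.99925058
P = K * exp(-rT) * N(-d2) - S_0 * exp(-qT) * N(-d1)
N(-d1) = 0.41451357; N(-d2) = 0.47144390
P = 1.0200 * 0.99791967 * 0.47144390 - 1.0400 * 0.99925058 * 0.41451357 = 0.0491


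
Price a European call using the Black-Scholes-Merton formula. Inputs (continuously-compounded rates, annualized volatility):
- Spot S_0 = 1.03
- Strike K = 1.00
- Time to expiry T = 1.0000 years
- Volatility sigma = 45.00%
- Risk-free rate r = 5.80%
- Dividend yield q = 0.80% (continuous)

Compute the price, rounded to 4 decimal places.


Answer: Price = 0.2167

Derivation:
d1 = (ln(S/K) + (r - q + 0.5*sigma^2) * T) / (sigma * sqrt(T)) = 0.40179734
d2 = d1 - sigma * sqrt(T) = -0.04820266
exp(-rT) = 0.94364995; exp(-qT) = 0.99203191
C = S_0 * exp(-qT) * N(d1) - K * exp(-rT) * N(d2)
N(d1) = 0.65608341; N(d2) = 0.48077736
C = 1.0300 * 0.99203191 * 0.65608341 - 1.0000 * 0.94364995 * 0.48077736 = 0.2167


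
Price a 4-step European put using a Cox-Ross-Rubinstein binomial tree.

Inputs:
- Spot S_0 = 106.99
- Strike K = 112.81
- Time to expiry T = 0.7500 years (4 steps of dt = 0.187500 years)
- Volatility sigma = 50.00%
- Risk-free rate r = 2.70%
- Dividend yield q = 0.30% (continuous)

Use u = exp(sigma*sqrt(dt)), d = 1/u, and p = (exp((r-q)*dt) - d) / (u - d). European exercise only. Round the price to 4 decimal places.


Answer: Price = V(0,0) = 20.3854

Derivation:
dt = T/N = 0.187500
u = exp(sigma*sqrt(dt)) = 1.241731; d = 1/u = 0.805327
p = (exp((r-q)*dt) - d) / (u - d) = 0.456419
Discount per step: exp(-r*dt) = 0.994950
Stock lattice S(k, i) with i counting down-moves:
  k=0: S(0,0) = 106.9900
  k=1: S(1,0) = 132.8528; S(1,1) = 86.1620
  k=2: S(2,0) = 164.9674; S(2,1) = 106.9900; S(2,2) = 69.3886
  k=3: S(3,0) = 204.8452; S(3,1) = 132.8528; S(3,2) = 86.1620; S(3,3) = 55.8805
  k=4: S(4,0) = 254.3626; S(4,1) = 164.9674; S(4,2) = 106.9900; S(4,3) = 69.3886; S(4,4) = 45.0021
Terminal payoffs V(N, i) = max(K - S_T, 0):
  V(4,0) = 0.000000; V(4,1) = 0.000000; V(4,2) = 5.820000; V(4,3) = 43.421394; V(4,4) = 67.807863
Backward induction: V(k, i) = exp(-r*dt) * [p * V(k+1, i) + (1-p) * V(k+1, i+1)].
  V(3,0) = exp(-r*dt) * [p*0.000000 + (1-p)*0.000000] = 0.000000
  V(3,1) = exp(-r*dt) * [p*0.000000 + (1-p)*5.820000] = 3.147668
  V(3,2) = exp(-r*dt) * [p*5.820000 + (1-p)*43.421394] = 26.126814
  V(3,3) = exp(-r*dt) * [p*43.421394 + (1-p)*67.807863] = 56.391220
  V(2,0) = exp(-r*dt) * [p*0.000000 + (1-p)*3.147668] = 1.702373
  V(2,1) = exp(-r*dt) * [p*3.147668 + (1-p)*26.126814] = 15.559732
  V(2,2) = exp(-r*dt) * [p*26.126814 + (1-p)*56.391220] = 42.362974
  V(1,0) = exp(-r*dt) * [p*1.702373 + (1-p)*15.559732] = 9.188341
  V(1,1) = exp(-r*dt) * [p*15.559732 + (1-p)*42.362974] = 29.977330
  V(0,0) = exp(-r*dt) * [p*9.188341 + (1-p)*29.977330] = 20.385385


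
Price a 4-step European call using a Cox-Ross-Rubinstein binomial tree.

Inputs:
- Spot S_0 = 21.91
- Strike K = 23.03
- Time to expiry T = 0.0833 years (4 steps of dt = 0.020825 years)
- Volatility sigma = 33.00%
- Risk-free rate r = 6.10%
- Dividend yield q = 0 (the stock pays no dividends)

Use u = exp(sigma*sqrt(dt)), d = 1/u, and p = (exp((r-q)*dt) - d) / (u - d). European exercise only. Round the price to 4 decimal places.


Answer: Price = V(0,0) = 0.4863

Derivation:
dt = T/N = 0.020825
u = exp(sigma*sqrt(dt)) = 1.048774; d = 1/u = 0.953494
p = (exp((r-q)*dt) - d) / (u - d) = 0.501438
Discount per step: exp(-r*dt) = 0.998730
Stock lattice S(k, i) with i counting down-moves:
  k=0: S(0,0) = 21.9100
  k=1: S(1,0) = 22.9786; S(1,1) = 20.8911
  k=2: S(2,0) = 24.0994; S(2,1) = 21.9100; S(2,2) = 19.9195
  k=3: S(3,0) = 25.2748; S(3,1) = 22.9786; S(3,2) = 20.8911; S(3,3) = 18.9931
  k=4: S(4,0) = 26.5076; S(4,1) = 24.0994; S(4,2) = 21.9100; S(4,3) = 19.9195; S(4,4) = 18.1098
Terminal payoffs V(N, i) = max(S_T - K, 0):
  V(4,0) = 3.477577; V(4,1) = 1.069399; V(4,2) = 0.000000; V(4,3) = 0.000000; V(4,4) = 0.000000
Backward induction: V(k, i) = exp(-r*dt) * [p * V(k+1, i) + (1-p) * V(k+1, i+1)].
  V(3,0) = exp(-r*dt) * [p*3.477577 + (1-p)*1.069399] = 2.274060
  V(3,1) = exp(-r*dt) * [p*1.069399 + (1-p)*0.000000] = 0.535556
  V(3,2) = exp(-r*dt) * [p*0.000000 + (1-p)*0.000000] = 0.000000
  V(3,3) = exp(-r*dt) * [p*0.000000 + (1-p)*0.000000] = 0.000000
  V(2,0) = exp(-r*dt) * [p*2.274060 + (1-p)*0.535556] = 1.405521
  V(2,1) = exp(-r*dt) * [p*0.535556 + (1-p)*0.000000] = 0.268207
  V(2,2) = exp(-r*dt) * [p*0.000000 + (1-p)*0.000000] = 0.000000
  V(1,0) = exp(-r*dt) * [p*1.405521 + (1-p)*0.268207] = 0.837435
  V(1,1) = exp(-r*dt) * [p*0.268207 + (1-p)*0.000000] = 0.134319
  V(0,0) = exp(-r*dt) * [p*0.837435 + (1-p)*0.134319] = 0.486270


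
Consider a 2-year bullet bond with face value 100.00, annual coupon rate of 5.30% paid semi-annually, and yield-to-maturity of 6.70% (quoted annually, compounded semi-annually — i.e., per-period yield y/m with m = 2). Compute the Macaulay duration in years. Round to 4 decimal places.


Coupon per period c = face * coupon_rate / m = 2.650000
Periods per year m = 2; per-period yield y/m = 0.033500
Number of cashflows N = 4
Cashflows (t years, CF_t, discount factor 1/(1+y/m)^(m*t), PV):
  t = 0.5000: CF_t = 2.650000, DF = 0.967586, PV = 2.564103
  t = 1.0000: CF_t = 2.650000, DF = 0.936222, PV = 2.480989
  t = 1.5000: CF_t = 2.650000, DF = 0.905876, PV = 2.400570
  t = 2.0000: CF_t = 102.650000, DF = 0.876512, PV = 89.974000
Price P = sum_t PV_t = 97.419663
Macaulay numerator sum_t t * PV_t:
  t * PV_t at t = 0.5000: 1.282051
  t * PV_t at t = 1.0000: 2.480989
  t * PV_t at t = 1.5000: 3.600855
  t * PV_t at t = 2.0000: 179.948001
Macaulay duration D = (sum_t t * PV_t) / P = 187.311897 / 97.419663 = 1.922732

Answer: Macaulay duration = 1.9227 years
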